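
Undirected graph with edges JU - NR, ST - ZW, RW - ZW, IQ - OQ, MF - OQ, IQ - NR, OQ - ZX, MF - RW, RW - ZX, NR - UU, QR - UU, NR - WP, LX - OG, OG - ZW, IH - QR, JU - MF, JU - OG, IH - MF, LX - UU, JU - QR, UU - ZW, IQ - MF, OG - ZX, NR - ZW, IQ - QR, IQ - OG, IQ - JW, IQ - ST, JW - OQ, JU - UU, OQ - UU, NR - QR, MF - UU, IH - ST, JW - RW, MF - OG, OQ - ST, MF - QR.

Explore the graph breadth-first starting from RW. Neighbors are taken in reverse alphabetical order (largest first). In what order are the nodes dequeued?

RW → ZX → ZW → MF → JW → OQ → OG → UU → ST → NR → QR → JU → IQ → IH → LX → WP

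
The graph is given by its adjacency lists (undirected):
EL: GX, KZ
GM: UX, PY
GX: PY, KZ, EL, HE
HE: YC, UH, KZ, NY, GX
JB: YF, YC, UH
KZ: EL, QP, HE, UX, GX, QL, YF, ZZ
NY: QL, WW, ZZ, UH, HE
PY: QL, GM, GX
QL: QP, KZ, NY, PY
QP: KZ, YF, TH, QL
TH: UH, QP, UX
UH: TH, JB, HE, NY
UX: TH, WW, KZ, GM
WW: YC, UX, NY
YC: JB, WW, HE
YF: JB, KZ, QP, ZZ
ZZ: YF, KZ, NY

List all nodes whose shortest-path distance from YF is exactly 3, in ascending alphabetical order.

Level 0: YF
Level 1: JB, KZ, QP, ZZ
Level 2: EL, GX, HE, NY, QL, TH, UH, UX, YC
Level 3: GM, PY, WW

GM, PY, WW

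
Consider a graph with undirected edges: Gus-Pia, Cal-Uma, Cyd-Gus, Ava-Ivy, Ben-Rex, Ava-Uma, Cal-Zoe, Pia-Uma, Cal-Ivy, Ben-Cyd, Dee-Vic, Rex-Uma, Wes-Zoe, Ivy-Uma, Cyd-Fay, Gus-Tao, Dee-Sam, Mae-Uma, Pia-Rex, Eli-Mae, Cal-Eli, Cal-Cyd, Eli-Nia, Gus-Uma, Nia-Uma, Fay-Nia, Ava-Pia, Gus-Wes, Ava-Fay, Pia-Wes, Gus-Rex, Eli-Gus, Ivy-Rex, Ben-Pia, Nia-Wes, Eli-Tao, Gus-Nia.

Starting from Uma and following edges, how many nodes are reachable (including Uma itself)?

16

BFS from Uma visits: Uma, Ava, Cal, Gus, Ivy, Mae, Nia, Pia, Rex, Fay, Cyd, Eli, Zoe, Tao, Wes, Ben
Reachable nodes: 16 of 19 total.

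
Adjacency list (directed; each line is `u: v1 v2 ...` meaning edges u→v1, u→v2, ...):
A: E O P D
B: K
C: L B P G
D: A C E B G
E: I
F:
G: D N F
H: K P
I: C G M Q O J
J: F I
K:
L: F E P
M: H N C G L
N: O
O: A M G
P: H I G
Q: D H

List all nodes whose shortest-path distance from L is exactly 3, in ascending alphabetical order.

C, D, J, K, M, N, O, Q

Level 0: L
Level 1: E, F, P
Level 2: G, H, I
Level 3: C, D, J, K, M, N, O, Q
Level 4: A, B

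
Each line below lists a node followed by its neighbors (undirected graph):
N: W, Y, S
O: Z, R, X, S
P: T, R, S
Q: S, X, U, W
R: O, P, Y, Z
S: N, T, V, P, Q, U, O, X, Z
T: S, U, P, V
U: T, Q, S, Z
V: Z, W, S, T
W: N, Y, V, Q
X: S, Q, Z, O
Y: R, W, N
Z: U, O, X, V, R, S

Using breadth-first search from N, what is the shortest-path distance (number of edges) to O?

2

Level 0: N
Level 1: S, W, Y
Level 2: O, P, Q, R, T, U, V, X, Z
O first appears at level 2.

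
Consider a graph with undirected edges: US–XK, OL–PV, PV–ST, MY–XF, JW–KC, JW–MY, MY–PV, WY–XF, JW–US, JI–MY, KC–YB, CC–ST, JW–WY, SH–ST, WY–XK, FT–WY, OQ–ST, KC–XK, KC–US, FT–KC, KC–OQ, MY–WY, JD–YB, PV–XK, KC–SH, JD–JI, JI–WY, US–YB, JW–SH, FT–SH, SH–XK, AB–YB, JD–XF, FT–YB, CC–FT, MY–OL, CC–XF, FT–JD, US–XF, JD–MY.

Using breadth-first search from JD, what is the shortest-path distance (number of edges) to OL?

Level 0: JD
Level 1: FT, JI, MY, XF, YB
Level 2: AB, CC, JW, KC, OL, PV, SH, US, WY
Level 3: OQ, ST, XK
OL first appears at level 2.

2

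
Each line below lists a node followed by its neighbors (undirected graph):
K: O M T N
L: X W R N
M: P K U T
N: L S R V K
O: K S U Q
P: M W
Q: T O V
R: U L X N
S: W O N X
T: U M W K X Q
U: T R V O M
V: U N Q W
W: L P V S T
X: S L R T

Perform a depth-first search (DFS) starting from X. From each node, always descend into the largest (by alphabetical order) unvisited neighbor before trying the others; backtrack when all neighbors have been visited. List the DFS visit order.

Visit X
X → T
T → W
W → V
V → U
U → R
R → N
N → S
S → O
O → Q
O → K
K → M
M → P
N → L

X T W V U R N S O Q K M P L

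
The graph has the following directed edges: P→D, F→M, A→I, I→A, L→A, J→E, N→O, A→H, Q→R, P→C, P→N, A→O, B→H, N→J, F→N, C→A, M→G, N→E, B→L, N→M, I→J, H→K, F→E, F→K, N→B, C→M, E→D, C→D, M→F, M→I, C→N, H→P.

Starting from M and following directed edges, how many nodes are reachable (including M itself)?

BFS from M visits: M, F, G, I, E, K, N, A, J, D, B, O, H, L, P, C
Reachable nodes: 16 of 18 total.

16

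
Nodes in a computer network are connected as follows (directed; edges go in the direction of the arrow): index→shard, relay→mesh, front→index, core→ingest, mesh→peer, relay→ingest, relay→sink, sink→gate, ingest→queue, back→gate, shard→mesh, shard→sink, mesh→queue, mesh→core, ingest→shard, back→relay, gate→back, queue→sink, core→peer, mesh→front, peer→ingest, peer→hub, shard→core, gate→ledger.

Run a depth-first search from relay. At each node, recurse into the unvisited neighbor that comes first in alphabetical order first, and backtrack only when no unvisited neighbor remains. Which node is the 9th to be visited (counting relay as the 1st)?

Visit relay
relay → ingest
ingest → queue
queue → sink
sink → gate
gate → back
gate → ledger
ingest → shard
shard → core
core → peer
peer → hub
shard → mesh
mesh → front
front → index

Visit order: relay, ingest, queue, sink, gate, back, ledger, shard, core, peer, hub, mesh, front, index

core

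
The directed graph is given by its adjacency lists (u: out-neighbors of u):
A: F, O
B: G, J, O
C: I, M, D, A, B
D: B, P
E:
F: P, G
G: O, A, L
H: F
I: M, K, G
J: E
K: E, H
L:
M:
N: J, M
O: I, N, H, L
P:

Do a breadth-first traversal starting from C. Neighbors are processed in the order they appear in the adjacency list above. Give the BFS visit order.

C → I → M → D → A → B → K → G → P → F → O → J → E → H → L → N

Visit C; enqueue I, M, D, A, B → queue [I, M, D, A, B]
Visit I; enqueue K, G → queue [M, D, A, B, K, G]
Visit M → queue [D, A, B, K, G]
Visit D; enqueue P → queue [A, B, K, G, P]
Visit A; enqueue F, O → queue [B, K, G, P, F, O]
Visit B; enqueue J → queue [K, G, P, F, O, J]
Visit K; enqueue E, H → queue [G, P, F, O, J, E, H]
Visit G; enqueue L → queue [P, F, O, J, E, H, L]
Visit P → queue [F, O, J, E, H, L]
Visit F → queue [O, J, E, H, L]
Visit O; enqueue N → queue [J, E, H, L, N]
Visit J → queue [E, H, L, N]
Visit E → queue [H, L, N]
Visit H → queue [L, N]
Visit L → queue [N]
Visit N → queue []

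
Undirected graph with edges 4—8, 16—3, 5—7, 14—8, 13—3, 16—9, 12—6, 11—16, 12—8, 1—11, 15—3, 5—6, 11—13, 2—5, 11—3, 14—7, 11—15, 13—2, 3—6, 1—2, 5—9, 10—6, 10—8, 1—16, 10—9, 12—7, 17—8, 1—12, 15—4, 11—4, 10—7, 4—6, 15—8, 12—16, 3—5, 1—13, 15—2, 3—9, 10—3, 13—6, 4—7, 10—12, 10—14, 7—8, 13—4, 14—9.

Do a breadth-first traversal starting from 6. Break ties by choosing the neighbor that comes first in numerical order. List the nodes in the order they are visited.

6 3 4 5 10 12 13 9 11 15 16 7 8 2 14 1 17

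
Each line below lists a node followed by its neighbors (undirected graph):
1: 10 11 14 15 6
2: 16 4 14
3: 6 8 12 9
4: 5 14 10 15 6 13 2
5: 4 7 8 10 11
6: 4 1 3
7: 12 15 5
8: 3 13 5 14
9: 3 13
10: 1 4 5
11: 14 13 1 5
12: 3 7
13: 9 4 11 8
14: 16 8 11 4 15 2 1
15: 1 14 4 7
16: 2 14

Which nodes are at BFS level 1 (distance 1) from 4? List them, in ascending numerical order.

Level 0: 4
Level 1: 2, 5, 6, 10, 13, 14, 15
Level 2: 1, 3, 7, 8, 9, 11, 16
Level 3: 12

2, 5, 6, 10, 13, 14, 15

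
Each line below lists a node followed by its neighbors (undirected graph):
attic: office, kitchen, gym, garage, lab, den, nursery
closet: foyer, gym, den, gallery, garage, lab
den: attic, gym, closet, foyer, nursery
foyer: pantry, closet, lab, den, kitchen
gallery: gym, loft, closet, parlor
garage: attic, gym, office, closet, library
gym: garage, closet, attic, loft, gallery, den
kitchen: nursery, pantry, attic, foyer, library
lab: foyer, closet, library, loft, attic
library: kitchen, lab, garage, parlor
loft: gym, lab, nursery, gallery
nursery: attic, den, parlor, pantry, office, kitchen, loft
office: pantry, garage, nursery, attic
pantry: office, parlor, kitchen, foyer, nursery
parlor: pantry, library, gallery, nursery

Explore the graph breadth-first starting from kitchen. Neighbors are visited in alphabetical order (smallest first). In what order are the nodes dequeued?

kitchen, attic, foyer, library, nursery, pantry, den, garage, gym, lab, office, closet, parlor, loft, gallery

Visit kitchen; enqueue attic, foyer, library, nursery, pantry → queue [attic, foyer, library, nursery, pantry]
Visit attic; enqueue den, garage, gym, lab, office → queue [foyer, library, nursery, pantry, den, garage, gym, lab, office]
Visit foyer; enqueue closet → queue [library, nursery, pantry, den, garage, gym, lab, office, closet]
Visit library; enqueue parlor → queue [nursery, pantry, den, garage, gym, lab, office, closet, parlor]
Visit nursery; enqueue loft → queue [pantry, den, garage, gym, lab, office, closet, parlor, loft]
Visit pantry → queue [den, garage, gym, lab, office, closet, parlor, loft]
Visit den → queue [garage, gym, lab, office, closet, parlor, loft]
Visit garage → queue [gym, lab, office, closet, parlor, loft]
Visit gym; enqueue gallery → queue [lab, office, closet, parlor, loft, gallery]
Visit lab → queue [office, closet, parlor, loft, gallery]
Visit office → queue [closet, parlor, loft, gallery]
Visit closet → queue [parlor, loft, gallery]
Visit parlor → queue [loft, gallery]
Visit loft → queue [gallery]
Visit gallery → queue []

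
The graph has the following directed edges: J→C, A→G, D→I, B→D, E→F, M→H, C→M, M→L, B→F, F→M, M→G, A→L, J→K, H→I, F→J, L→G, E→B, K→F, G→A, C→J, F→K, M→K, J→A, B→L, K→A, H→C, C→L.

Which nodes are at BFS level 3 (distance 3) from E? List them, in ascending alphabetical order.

Level 0: E
Level 1: B, F
Level 2: D, J, K, L, M
Level 3: A, C, G, H, I

A, C, G, H, I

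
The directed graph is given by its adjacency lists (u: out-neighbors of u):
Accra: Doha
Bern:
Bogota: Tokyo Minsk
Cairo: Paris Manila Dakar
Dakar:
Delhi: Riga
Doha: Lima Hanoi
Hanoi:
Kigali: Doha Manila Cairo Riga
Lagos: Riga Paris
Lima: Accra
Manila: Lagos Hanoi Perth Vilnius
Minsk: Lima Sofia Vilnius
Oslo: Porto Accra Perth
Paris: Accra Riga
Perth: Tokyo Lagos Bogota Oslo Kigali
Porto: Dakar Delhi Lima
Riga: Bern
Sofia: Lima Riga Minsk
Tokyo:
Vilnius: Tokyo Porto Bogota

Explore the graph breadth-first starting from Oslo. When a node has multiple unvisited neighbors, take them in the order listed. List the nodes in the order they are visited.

Oslo Porto Accra Perth Dakar Delhi Lima Doha Tokyo Lagos Bogota Kigali Riga Hanoi Paris Minsk Manila Cairo Bern Sofia Vilnius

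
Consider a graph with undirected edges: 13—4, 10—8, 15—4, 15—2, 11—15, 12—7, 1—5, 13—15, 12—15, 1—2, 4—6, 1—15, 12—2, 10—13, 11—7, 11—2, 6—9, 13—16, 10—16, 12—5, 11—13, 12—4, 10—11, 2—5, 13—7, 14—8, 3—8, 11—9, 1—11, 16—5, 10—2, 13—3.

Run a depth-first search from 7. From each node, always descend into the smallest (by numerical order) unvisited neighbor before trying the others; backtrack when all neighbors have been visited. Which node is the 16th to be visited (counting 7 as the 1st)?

15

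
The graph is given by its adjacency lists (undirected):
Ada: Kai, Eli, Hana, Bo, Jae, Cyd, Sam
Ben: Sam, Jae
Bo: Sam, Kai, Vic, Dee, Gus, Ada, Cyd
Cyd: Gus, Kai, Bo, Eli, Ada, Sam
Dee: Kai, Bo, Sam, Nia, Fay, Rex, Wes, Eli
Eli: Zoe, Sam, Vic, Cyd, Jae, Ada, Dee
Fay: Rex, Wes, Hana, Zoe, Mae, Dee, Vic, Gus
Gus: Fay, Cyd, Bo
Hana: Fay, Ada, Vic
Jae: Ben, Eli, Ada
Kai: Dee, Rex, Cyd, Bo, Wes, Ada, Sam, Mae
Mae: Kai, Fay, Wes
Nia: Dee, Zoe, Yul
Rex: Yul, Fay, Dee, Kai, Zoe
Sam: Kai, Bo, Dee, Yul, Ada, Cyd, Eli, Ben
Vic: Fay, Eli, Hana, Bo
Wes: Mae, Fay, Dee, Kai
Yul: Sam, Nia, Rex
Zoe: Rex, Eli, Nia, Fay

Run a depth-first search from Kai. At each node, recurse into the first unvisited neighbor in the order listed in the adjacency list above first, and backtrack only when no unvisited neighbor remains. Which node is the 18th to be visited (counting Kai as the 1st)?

Visit Kai
Kai → Dee
Dee → Bo
Bo → Sam
Sam → Yul
Yul → Nia
Nia → Zoe
Zoe → Rex
Rex → Fay
Fay → Wes
Wes → Mae
Fay → Hana
Hana → Ada
Ada → Eli
Eli → Vic
Eli → Cyd
Cyd → Gus
Eli → Jae
Jae → Ben

Visit order: Kai, Dee, Bo, Sam, Yul, Nia, Zoe, Rex, Fay, Wes, Mae, Hana, Ada, Eli, Vic, Cyd, Gus, Jae, Ben

Jae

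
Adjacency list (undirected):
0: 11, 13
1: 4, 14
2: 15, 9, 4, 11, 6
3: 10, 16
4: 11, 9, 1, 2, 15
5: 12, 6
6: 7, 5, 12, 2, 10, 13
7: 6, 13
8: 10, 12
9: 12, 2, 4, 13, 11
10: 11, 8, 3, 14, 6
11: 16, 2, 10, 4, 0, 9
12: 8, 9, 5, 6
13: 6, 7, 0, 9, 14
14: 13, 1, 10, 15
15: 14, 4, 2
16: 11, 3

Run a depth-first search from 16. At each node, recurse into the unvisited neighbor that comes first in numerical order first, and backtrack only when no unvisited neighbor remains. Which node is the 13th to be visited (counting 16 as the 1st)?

Visit 16
16 → 3
3 → 10
10 → 6
6 → 2
2 → 4
4 → 1
1 → 14
14 → 13
13 → 0
0 → 11
11 → 9
9 → 12
12 → 5
12 → 8
13 → 7
14 → 15

Visit order: 16, 3, 10, 6, 2, 4, 1, 14, 13, 0, 11, 9, 12, 5, 8, 7, 15

12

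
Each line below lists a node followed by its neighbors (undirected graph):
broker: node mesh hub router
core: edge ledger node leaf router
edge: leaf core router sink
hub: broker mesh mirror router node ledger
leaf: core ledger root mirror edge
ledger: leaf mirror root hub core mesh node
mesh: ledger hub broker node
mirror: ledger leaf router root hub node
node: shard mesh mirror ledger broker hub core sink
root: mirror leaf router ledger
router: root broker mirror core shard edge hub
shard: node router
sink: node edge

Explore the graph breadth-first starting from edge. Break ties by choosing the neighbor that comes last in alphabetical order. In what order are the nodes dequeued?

Visit edge; enqueue sink, router, leaf, core → queue [sink, router, leaf, core]
Visit sink; enqueue node → queue [router, leaf, core, node]
Visit router; enqueue shard, root, mirror, hub, broker → queue [leaf, core, node, shard, root, mirror, hub, broker]
Visit leaf; enqueue ledger → queue [core, node, shard, root, mirror, hub, broker, ledger]
Visit core → queue [node, shard, root, mirror, hub, broker, ledger]
Visit node; enqueue mesh → queue [shard, root, mirror, hub, broker, ledger, mesh]
Visit shard → queue [root, mirror, hub, broker, ledger, mesh]
Visit root → queue [mirror, hub, broker, ledger, mesh]
Visit mirror → queue [hub, broker, ledger, mesh]
Visit hub → queue [broker, ledger, mesh]
Visit broker → queue [ledger, mesh]
Visit ledger → queue [mesh]
Visit mesh → queue []

edge, sink, router, leaf, core, node, shard, root, mirror, hub, broker, ledger, mesh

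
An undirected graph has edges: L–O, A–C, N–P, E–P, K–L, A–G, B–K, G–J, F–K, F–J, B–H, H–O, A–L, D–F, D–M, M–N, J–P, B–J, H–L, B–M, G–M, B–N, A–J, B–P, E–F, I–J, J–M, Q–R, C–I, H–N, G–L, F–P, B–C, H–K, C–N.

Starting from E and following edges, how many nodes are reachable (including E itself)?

16

BFS from E visits: E, P, F, N, J, B, K, D, M, H, C, I, G, A, L, O
Reachable nodes: 16 of 18 total.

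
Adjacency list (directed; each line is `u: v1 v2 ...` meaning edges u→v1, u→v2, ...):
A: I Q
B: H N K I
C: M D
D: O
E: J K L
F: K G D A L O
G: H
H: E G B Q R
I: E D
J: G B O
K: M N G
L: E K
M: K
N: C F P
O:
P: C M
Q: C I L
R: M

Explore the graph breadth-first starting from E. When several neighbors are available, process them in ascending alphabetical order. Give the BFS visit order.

Visit E; enqueue J, K, L → queue [J, K, L]
Visit J; enqueue B, G, O → queue [K, L, B, G, O]
Visit K; enqueue M, N → queue [L, B, G, O, M, N]
Visit L → queue [B, G, O, M, N]
Visit B; enqueue H, I → queue [G, O, M, N, H, I]
Visit G → queue [O, M, N, H, I]
Visit O → queue [M, N, H, I]
Visit M → queue [N, H, I]
Visit N; enqueue C, F, P → queue [H, I, C, F, P]
Visit H; enqueue Q, R → queue [I, C, F, P, Q, R]
Visit I; enqueue D → queue [C, F, P, Q, R, D]
Visit C → queue [F, P, Q, R, D]
Visit F; enqueue A → queue [P, Q, R, D, A]
Visit P → queue [Q, R, D, A]
Visit Q → queue [R, D, A]
Visit R → queue [D, A]
Visit D → queue [A]
Visit A → queue []

E -> J -> K -> L -> B -> G -> O -> M -> N -> H -> I -> C -> F -> P -> Q -> R -> D -> A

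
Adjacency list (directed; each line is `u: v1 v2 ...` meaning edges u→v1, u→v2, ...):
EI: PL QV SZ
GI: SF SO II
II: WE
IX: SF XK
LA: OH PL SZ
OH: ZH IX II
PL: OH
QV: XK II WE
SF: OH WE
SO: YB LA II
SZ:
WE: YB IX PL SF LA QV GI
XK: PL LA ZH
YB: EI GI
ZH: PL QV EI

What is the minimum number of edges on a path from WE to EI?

2

Level 0: WE
Level 1: GI, IX, LA, PL, QV, SF, YB
Level 2: EI, II, OH, SO, SZ, XK
Level 3: ZH
EI first appears at level 2.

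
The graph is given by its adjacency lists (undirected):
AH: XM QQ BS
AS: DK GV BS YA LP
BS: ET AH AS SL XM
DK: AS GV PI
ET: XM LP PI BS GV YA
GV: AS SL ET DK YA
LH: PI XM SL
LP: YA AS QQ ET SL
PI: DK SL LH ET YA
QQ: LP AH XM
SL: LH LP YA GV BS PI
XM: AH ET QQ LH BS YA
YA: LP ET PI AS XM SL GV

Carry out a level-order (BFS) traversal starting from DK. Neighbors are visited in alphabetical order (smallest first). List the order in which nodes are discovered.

Visit DK; enqueue AS, GV, PI → queue [AS, GV, PI]
Visit AS; enqueue BS, LP, YA → queue [GV, PI, BS, LP, YA]
Visit GV; enqueue ET, SL → queue [PI, BS, LP, YA, ET, SL]
Visit PI; enqueue LH → queue [BS, LP, YA, ET, SL, LH]
Visit BS; enqueue AH, XM → queue [LP, YA, ET, SL, LH, AH, XM]
Visit LP; enqueue QQ → queue [YA, ET, SL, LH, AH, XM, QQ]
Visit YA → queue [ET, SL, LH, AH, XM, QQ]
Visit ET → queue [SL, LH, AH, XM, QQ]
Visit SL → queue [LH, AH, XM, QQ]
Visit LH → queue [AH, XM, QQ]
Visit AH → queue [XM, QQ]
Visit XM → queue [QQ]
Visit QQ → queue []

DK → AS → GV → PI → BS → LP → YA → ET → SL → LH → AH → XM → QQ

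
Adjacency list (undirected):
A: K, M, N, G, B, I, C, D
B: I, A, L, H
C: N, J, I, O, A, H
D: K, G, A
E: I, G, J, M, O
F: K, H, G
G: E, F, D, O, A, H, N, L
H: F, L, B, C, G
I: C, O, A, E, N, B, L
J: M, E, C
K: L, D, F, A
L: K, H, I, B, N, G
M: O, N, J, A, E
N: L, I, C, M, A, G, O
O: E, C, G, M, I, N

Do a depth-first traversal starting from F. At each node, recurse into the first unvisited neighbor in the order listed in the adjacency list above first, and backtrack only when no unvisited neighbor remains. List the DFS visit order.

F -> K -> L -> H -> B -> I -> C -> N -> M -> O -> E -> G -> D -> A -> J

Visit F
F → K
K → L
L → H
H → B
B → I
I → C
C → N
N → M
M → O
O → E
E → G
G → D
D → A
E → J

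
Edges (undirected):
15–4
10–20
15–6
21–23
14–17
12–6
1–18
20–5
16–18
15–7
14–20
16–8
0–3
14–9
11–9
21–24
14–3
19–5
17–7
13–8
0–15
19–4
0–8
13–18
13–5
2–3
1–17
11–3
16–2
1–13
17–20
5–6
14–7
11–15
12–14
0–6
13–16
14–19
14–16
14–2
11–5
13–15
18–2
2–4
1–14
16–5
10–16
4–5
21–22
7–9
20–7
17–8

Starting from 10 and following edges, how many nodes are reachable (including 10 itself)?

BFS from 10 visits: 10, 16, 20, 2, 5, 8, 13, 14, 18, 7, 17, 3, 4, 6, 11, 19, 0, 1, 15, 9, 12
Reachable nodes: 21 of 25 total.

21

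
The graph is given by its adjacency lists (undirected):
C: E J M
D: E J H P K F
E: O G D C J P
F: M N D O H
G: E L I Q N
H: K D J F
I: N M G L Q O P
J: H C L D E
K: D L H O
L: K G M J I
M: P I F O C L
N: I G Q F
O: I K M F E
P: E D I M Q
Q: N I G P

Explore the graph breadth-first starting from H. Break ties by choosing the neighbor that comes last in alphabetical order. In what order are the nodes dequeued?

Visit H; enqueue K, J, F, D → queue [K, J, F, D]
Visit K; enqueue O, L → queue [J, F, D, O, L]
Visit J; enqueue E, C → queue [F, D, O, L, E, C]
Visit F; enqueue N, M → queue [D, O, L, E, C, N, M]
Visit D; enqueue P → queue [O, L, E, C, N, M, P]
Visit O; enqueue I → queue [L, E, C, N, M, P, I]
Visit L; enqueue G → queue [E, C, N, M, P, I, G]
Visit E → queue [C, N, M, P, I, G]
Visit C → queue [N, M, P, I, G]
Visit N; enqueue Q → queue [M, P, I, G, Q]
Visit M → queue [P, I, G, Q]
Visit P → queue [I, G, Q]
Visit I → queue [G, Q]
Visit G → queue [Q]
Visit Q → queue []

H, K, J, F, D, O, L, E, C, N, M, P, I, G, Q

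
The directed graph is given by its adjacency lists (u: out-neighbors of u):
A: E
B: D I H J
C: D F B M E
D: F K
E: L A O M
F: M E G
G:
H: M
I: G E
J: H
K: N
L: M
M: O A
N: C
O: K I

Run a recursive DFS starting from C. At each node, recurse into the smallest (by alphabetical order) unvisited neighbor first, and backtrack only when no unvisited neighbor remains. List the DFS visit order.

C -> B -> D -> F -> E -> A -> L -> M -> O -> I -> G -> K -> N -> H -> J

Visit C
C → B
B → D
D → F
F → E
E → A
E → L
L → M
M → O
O → I
I → G
O → K
K → N
B → H
B → J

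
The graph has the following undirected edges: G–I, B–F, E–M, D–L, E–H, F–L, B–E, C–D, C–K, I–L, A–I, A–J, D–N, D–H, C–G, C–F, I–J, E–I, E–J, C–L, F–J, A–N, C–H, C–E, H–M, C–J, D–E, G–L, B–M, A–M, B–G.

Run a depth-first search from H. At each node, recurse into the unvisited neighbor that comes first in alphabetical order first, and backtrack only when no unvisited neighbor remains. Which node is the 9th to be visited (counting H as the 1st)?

I

Visit H
H → C
C → D
D → E
E → B
B → F
F → J
J → A
A → I
I → G
G → L
A → M
A → N
C → K

Visit order: H, C, D, E, B, F, J, A, I, G, L, M, N, K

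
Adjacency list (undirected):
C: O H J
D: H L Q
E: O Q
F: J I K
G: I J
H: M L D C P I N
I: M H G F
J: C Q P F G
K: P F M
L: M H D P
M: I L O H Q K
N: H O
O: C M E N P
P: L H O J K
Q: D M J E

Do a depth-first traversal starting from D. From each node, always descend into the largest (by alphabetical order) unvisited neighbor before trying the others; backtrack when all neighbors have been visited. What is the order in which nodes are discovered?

Visit D
D → Q
Q → M
M → O
O → P
P → L
L → H
H → N
H → I
I → G
G → J
J → F
F → K
J → C
O → E

D → Q → M → O → P → L → H → N → I → G → J → F → K → C → E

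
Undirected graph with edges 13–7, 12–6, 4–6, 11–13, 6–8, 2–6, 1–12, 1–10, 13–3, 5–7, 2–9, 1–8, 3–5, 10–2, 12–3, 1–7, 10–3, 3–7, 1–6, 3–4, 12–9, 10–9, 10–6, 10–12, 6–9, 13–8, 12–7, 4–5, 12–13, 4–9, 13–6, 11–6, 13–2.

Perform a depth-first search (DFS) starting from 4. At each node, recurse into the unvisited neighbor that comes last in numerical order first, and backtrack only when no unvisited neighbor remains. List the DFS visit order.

4 9 12 13 11 6 10 3 7 5 1 8 2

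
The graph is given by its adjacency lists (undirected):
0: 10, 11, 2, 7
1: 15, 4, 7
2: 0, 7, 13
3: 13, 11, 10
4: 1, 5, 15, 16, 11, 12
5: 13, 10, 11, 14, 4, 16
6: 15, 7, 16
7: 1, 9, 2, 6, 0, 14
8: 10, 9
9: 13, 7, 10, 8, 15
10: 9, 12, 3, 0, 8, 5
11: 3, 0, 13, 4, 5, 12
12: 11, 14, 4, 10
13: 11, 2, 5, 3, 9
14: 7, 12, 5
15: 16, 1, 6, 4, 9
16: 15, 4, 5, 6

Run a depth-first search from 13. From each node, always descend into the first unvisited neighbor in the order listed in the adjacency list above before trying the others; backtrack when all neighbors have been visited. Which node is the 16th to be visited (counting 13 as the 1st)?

0

Visit 13
13 → 11
11 → 3
3 → 10
10 → 9
9 → 7
7 → 1
1 → 15
15 → 16
16 → 4
4 → 5
5 → 14
14 → 12
16 → 6
7 → 2
2 → 0
9 → 8

Visit order: 13, 11, 3, 10, 9, 7, 1, 15, 16, 4, 5, 14, 12, 6, 2, 0, 8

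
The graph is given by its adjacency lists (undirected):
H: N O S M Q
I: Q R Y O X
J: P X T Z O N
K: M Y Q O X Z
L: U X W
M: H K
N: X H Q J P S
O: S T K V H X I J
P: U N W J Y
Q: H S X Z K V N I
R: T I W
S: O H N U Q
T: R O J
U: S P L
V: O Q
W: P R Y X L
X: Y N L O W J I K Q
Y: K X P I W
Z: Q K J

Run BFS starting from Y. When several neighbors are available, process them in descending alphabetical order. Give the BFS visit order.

Y, X, W, P, K, I, Q, O, N, L, J, R, U, Z, M, V, S, H, T

Visit Y; enqueue X, W, P, K, I → queue [X, W, P, K, I]
Visit X; enqueue Q, O, N, L, J → queue [W, P, K, I, Q, O, N, L, J]
Visit W; enqueue R → queue [P, K, I, Q, O, N, L, J, R]
Visit P; enqueue U → queue [K, I, Q, O, N, L, J, R, U]
Visit K; enqueue Z, M → queue [I, Q, O, N, L, J, R, U, Z, M]
Visit I → queue [Q, O, N, L, J, R, U, Z, M]
Visit Q; enqueue V, S, H → queue [O, N, L, J, R, U, Z, M, V, S, H]
Visit O; enqueue T → queue [N, L, J, R, U, Z, M, V, S, H, T]
Visit N → queue [L, J, R, U, Z, M, V, S, H, T]
Visit L → queue [J, R, U, Z, M, V, S, H, T]
Visit J → queue [R, U, Z, M, V, S, H, T]
Visit R → queue [U, Z, M, V, S, H, T]
Visit U → queue [Z, M, V, S, H, T]
Visit Z → queue [M, V, S, H, T]
Visit M → queue [V, S, H, T]
Visit V → queue [S, H, T]
Visit S → queue [H, T]
Visit H → queue [T]
Visit T → queue []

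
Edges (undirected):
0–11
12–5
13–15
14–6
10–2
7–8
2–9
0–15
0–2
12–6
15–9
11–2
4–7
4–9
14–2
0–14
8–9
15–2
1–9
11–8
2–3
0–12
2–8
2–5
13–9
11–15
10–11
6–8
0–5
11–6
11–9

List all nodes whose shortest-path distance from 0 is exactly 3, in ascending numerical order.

Level 0: 0
Level 1: 2, 5, 11, 12, 14, 15
Level 2: 3, 6, 8, 9, 10, 13
Level 3: 1, 4, 7

1, 4, 7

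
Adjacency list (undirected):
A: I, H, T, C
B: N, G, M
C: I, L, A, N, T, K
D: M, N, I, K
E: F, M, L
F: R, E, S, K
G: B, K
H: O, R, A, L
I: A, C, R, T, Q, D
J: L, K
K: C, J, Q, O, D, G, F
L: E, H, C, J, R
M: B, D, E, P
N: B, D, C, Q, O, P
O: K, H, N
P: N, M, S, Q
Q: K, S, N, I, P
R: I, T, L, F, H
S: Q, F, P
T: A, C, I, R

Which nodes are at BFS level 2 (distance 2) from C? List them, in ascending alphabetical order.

B, D, E, F, G, H, J, O, P, Q, R

Level 0: C
Level 1: A, I, K, L, N, T
Level 2: B, D, E, F, G, H, J, O, P, Q, R
Level 3: M, S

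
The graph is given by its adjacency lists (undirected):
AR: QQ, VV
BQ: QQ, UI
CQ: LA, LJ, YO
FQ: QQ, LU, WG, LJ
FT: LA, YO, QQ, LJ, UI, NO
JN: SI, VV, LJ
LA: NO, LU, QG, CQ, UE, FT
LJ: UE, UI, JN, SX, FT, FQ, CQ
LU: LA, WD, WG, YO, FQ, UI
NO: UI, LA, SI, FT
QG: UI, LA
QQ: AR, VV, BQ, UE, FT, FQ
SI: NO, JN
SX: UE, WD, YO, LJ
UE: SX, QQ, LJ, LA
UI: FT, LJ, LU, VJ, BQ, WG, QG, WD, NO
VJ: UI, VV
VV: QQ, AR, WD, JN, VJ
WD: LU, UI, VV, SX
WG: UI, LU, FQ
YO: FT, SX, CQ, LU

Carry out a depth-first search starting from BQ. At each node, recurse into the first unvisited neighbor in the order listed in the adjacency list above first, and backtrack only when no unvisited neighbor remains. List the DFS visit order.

BQ QQ AR VV WD LU LA NO UI FT YO SX UE LJ JN SI FQ WG CQ VJ QG

Visit BQ
BQ → QQ
QQ → AR
AR → VV
VV → WD
WD → LU
LU → LA
LA → NO
NO → UI
UI → FT
FT → YO
YO → SX
SX → UE
UE → LJ
LJ → JN
JN → SI
LJ → FQ
FQ → WG
LJ → CQ
UI → VJ
UI → QG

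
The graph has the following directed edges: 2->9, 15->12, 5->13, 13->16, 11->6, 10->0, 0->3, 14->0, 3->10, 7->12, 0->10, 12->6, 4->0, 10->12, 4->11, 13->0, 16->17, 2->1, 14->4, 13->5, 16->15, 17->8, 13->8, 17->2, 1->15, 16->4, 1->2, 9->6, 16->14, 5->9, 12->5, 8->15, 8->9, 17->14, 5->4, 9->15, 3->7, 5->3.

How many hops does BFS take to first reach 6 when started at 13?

3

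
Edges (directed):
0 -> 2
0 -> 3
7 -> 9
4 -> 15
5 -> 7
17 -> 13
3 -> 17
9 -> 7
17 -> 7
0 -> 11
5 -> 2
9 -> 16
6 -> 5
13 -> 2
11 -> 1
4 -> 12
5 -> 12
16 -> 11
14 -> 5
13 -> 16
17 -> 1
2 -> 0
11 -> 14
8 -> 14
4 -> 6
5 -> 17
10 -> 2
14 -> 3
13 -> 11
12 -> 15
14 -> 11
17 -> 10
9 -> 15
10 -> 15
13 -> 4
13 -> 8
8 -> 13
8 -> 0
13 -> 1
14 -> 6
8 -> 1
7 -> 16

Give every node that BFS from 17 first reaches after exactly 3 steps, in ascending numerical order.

Level 0: 17
Level 1: 1, 7, 10, 13
Level 2: 2, 4, 8, 9, 11, 15, 16
Level 3: 0, 6, 12, 14
Level 4: 3, 5

0, 6, 12, 14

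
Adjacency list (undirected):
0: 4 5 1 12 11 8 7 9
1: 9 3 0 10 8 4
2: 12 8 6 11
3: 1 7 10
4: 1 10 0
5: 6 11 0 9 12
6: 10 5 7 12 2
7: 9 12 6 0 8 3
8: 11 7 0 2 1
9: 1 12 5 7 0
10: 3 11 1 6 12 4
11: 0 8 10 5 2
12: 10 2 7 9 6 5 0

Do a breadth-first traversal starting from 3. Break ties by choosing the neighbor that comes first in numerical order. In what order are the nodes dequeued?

Visit 3; enqueue 1, 7, 10 → queue [1, 7, 10]
Visit 1; enqueue 0, 4, 8, 9 → queue [7, 10, 0, 4, 8, 9]
Visit 7; enqueue 6, 12 → queue [10, 0, 4, 8, 9, 6, 12]
Visit 10; enqueue 11 → queue [0, 4, 8, 9, 6, 12, 11]
Visit 0; enqueue 5 → queue [4, 8, 9, 6, 12, 11, 5]
Visit 4 → queue [8, 9, 6, 12, 11, 5]
Visit 8; enqueue 2 → queue [9, 6, 12, 11, 5, 2]
Visit 9 → queue [6, 12, 11, 5, 2]
Visit 6 → queue [12, 11, 5, 2]
Visit 12 → queue [11, 5, 2]
Visit 11 → queue [5, 2]
Visit 5 → queue [2]
Visit 2 → queue []

3, 1, 7, 10, 0, 4, 8, 9, 6, 12, 11, 5, 2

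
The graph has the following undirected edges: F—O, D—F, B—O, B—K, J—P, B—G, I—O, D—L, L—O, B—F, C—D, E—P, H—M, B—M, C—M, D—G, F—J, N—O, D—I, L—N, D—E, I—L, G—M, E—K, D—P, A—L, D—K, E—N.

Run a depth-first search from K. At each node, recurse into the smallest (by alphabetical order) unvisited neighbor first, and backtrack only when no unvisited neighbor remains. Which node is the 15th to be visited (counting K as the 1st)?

Visit K
K → B
B → F
F → D
D → C
C → M
M → G
M → H
D → E
E → N
N → L
L → A
L → I
I → O
E → P
P → J

Visit order: K, B, F, D, C, M, G, H, E, N, L, A, I, O, P, J

P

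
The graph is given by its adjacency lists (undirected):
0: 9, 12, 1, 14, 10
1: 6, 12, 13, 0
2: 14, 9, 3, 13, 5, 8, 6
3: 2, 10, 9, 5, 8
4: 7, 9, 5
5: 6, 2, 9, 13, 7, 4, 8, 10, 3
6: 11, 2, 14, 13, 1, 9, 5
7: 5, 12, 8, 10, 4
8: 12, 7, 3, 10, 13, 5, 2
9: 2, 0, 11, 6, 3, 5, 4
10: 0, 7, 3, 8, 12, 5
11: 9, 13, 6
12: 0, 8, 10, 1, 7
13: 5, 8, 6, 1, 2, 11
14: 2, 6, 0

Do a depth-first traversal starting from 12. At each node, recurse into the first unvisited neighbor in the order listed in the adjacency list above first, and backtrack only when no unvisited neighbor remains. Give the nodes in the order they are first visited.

12 → 0 → 9 → 2 → 14 → 6 → 11 → 13 → 5 → 7 → 8 → 3 → 10 → 4 → 1

Visit 12
12 → 0
0 → 9
9 → 2
2 → 14
14 → 6
6 → 11
11 → 13
13 → 5
5 → 7
7 → 8
8 → 3
3 → 10
7 → 4
13 → 1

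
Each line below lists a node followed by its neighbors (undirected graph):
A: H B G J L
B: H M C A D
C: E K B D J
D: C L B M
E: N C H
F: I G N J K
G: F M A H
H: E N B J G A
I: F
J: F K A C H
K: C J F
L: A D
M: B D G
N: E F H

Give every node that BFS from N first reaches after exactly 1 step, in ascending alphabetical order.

Level 0: N
Level 1: E, F, H
Level 2: A, B, C, G, I, J, K
Level 3: D, L, M

E, F, H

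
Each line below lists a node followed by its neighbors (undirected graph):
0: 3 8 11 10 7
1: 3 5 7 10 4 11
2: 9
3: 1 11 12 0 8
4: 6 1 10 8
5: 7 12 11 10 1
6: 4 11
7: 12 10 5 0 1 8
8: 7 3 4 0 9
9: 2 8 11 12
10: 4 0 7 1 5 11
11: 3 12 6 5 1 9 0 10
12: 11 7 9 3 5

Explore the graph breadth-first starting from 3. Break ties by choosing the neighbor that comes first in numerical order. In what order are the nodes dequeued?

3 -> 0 -> 1 -> 8 -> 11 -> 12 -> 7 -> 10 -> 4 -> 5 -> 9 -> 6 -> 2

Visit 3; enqueue 0, 1, 8, 11, 12 → queue [0, 1, 8, 11, 12]
Visit 0; enqueue 7, 10 → queue [1, 8, 11, 12, 7, 10]
Visit 1; enqueue 4, 5 → queue [8, 11, 12, 7, 10, 4, 5]
Visit 8; enqueue 9 → queue [11, 12, 7, 10, 4, 5, 9]
Visit 11; enqueue 6 → queue [12, 7, 10, 4, 5, 9, 6]
Visit 12 → queue [7, 10, 4, 5, 9, 6]
Visit 7 → queue [10, 4, 5, 9, 6]
Visit 10 → queue [4, 5, 9, 6]
Visit 4 → queue [5, 9, 6]
Visit 5 → queue [9, 6]
Visit 9; enqueue 2 → queue [6, 2]
Visit 6 → queue [2]
Visit 2 → queue []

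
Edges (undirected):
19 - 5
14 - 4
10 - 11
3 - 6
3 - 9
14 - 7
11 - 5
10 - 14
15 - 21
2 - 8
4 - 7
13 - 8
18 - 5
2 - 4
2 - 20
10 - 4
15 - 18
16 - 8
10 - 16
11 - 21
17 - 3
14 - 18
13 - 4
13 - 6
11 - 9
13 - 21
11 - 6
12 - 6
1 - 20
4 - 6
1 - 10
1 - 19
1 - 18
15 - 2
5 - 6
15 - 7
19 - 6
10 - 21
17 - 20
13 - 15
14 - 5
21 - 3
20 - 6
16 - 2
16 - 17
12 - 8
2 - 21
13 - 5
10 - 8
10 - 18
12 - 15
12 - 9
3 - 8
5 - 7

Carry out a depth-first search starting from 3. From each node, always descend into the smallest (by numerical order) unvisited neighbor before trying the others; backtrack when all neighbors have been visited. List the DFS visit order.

3, 6, 4, 2, 8, 10, 1, 18, 5, 7, 14, 15, 12, 9, 11, 21, 13, 19, 20, 17, 16

Visit 3
3 → 6
6 → 4
4 → 2
2 → 8
8 → 10
10 → 1
1 → 18
18 → 5
5 → 7
7 → 14
7 → 15
15 → 12
12 → 9
9 → 11
11 → 21
21 → 13
5 → 19
1 → 20
20 → 17
17 → 16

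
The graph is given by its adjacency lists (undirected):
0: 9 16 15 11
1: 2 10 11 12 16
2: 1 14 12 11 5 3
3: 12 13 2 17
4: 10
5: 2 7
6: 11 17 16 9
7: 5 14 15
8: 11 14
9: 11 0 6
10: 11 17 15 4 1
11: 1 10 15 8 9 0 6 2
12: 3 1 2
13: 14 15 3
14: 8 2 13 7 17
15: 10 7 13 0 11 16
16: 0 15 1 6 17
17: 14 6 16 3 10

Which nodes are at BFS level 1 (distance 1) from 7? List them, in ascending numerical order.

5, 14, 15

Level 0: 7
Level 1: 5, 14, 15
Level 2: 0, 2, 8, 10, 11, 13, 16, 17
Level 3: 1, 3, 4, 6, 9, 12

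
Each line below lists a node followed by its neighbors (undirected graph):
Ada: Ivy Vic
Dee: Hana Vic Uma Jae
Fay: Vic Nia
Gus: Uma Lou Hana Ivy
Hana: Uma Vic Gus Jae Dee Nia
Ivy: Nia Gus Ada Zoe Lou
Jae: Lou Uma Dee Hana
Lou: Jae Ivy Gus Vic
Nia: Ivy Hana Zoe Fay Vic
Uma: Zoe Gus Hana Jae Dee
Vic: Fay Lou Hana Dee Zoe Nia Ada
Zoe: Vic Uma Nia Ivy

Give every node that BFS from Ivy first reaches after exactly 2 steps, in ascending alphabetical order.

Fay, Hana, Jae, Uma, Vic

Level 0: Ivy
Level 1: Ada, Gus, Lou, Nia, Zoe
Level 2: Fay, Hana, Jae, Uma, Vic
Level 3: Dee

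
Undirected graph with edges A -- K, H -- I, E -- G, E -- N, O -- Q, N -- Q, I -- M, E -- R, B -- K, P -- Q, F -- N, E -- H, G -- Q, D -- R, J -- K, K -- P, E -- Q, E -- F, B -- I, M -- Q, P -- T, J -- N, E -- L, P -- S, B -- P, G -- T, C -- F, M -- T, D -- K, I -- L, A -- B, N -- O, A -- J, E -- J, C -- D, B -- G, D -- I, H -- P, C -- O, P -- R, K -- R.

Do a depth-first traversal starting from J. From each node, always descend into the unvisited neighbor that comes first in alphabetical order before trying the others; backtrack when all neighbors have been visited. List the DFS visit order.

Visit J
J → A
A → B
B → G
G → E
E → F
F → C
C → D
D → I
I → H
H → P
P → K
K → R
P → Q
Q → M
M → T
Q → N
N → O
P → S
I → L

J, A, B, G, E, F, C, D, I, H, P, K, R, Q, M, T, N, O, S, L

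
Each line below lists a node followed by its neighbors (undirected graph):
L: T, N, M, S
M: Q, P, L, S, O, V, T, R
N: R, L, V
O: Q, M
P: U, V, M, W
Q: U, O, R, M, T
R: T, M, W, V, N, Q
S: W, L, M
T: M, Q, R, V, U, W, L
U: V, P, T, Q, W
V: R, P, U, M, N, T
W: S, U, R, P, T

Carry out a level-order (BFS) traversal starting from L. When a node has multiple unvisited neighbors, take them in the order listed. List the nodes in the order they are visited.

L → T → N → M → S → Q → R → V → U → W → P → O

Visit L; enqueue T, N, M, S → queue [T, N, M, S]
Visit T; enqueue Q, R, V, U, W → queue [N, M, S, Q, R, V, U, W]
Visit N → queue [M, S, Q, R, V, U, W]
Visit M; enqueue P, O → queue [S, Q, R, V, U, W, P, O]
Visit S → queue [Q, R, V, U, W, P, O]
Visit Q → queue [R, V, U, W, P, O]
Visit R → queue [V, U, W, P, O]
Visit V → queue [U, W, P, O]
Visit U → queue [W, P, O]
Visit W → queue [P, O]
Visit P → queue [O]
Visit O → queue []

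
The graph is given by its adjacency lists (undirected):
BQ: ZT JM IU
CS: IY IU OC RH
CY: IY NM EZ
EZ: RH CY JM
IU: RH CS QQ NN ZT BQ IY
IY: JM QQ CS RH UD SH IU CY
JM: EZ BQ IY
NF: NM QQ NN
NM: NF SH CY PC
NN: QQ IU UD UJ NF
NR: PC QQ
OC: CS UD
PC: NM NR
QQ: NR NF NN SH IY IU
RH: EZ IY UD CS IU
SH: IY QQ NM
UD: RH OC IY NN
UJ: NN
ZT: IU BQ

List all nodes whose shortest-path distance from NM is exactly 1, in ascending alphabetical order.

Level 0: NM
Level 1: CY, NF, PC, SH
Level 2: EZ, IY, NN, NR, QQ
Level 3: CS, IU, JM, RH, UD, UJ
Level 4: BQ, OC, ZT

CY, NF, PC, SH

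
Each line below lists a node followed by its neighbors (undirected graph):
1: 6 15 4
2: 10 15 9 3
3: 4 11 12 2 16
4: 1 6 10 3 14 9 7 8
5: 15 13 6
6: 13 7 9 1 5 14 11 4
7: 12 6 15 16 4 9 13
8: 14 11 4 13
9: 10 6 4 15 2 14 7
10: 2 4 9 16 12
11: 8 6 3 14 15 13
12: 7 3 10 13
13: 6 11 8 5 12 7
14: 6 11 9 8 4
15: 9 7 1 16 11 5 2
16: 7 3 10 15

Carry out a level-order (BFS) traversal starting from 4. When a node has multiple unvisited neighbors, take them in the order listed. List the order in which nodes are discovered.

4 → 1 → 6 → 10 → 3 → 14 → 9 → 7 → 8 → 15 → 13 → 5 → 11 → 2 → 16 → 12

Visit 4; enqueue 1, 6, 10, 3, 14, 9, 7, 8 → queue [1, 6, 10, 3, 14, 9, 7, 8]
Visit 1; enqueue 15 → queue [6, 10, 3, 14, 9, 7, 8, 15]
Visit 6; enqueue 13, 5, 11 → queue [10, 3, 14, 9, 7, 8, 15, 13, 5, 11]
Visit 10; enqueue 2, 16, 12 → queue [3, 14, 9, 7, 8, 15, 13, 5, 11, 2, 16, 12]
Visit 3 → queue [14, 9, 7, 8, 15, 13, 5, 11, 2, 16, 12]
Visit 14 → queue [9, 7, 8, 15, 13, 5, 11, 2, 16, 12]
Visit 9 → queue [7, 8, 15, 13, 5, 11, 2, 16, 12]
Visit 7 → queue [8, 15, 13, 5, 11, 2, 16, 12]
Visit 8 → queue [15, 13, 5, 11, 2, 16, 12]
Visit 15 → queue [13, 5, 11, 2, 16, 12]
Visit 13 → queue [5, 11, 2, 16, 12]
Visit 5 → queue [11, 2, 16, 12]
Visit 11 → queue [2, 16, 12]
Visit 2 → queue [16, 12]
Visit 16 → queue [12]
Visit 12 → queue []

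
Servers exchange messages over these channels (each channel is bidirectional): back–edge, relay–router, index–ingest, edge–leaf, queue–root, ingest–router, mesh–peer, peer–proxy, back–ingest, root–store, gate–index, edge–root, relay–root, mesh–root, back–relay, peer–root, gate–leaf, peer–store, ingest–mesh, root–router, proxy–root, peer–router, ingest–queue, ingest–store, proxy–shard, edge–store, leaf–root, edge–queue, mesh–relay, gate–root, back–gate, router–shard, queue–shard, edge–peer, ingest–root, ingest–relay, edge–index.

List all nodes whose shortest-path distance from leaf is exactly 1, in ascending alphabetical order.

edge, gate, root

Level 0: leaf
Level 1: edge, gate, root
Level 2: back, index, ingest, mesh, peer, proxy, queue, relay, router, store
Level 3: shard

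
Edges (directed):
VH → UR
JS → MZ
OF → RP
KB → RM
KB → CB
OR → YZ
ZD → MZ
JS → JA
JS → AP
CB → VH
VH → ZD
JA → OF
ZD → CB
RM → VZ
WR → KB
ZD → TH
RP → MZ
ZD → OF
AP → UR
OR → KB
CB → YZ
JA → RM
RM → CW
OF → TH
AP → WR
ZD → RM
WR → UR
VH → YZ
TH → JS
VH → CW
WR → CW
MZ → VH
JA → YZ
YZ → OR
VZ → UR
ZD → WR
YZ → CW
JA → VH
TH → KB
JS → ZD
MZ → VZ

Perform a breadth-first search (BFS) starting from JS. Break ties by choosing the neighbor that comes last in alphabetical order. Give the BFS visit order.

JS, ZD, MZ, JA, AP, WR, TH, RM, OF, CB, VZ, VH, YZ, UR, KB, CW, RP, OR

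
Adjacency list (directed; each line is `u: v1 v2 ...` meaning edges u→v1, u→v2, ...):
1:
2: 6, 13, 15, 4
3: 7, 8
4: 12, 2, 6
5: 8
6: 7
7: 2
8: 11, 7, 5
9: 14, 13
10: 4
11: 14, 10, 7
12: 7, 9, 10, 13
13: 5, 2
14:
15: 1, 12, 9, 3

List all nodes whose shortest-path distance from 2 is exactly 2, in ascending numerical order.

1, 3, 5, 7, 9, 12

Level 0: 2
Level 1: 4, 6, 13, 15
Level 2: 1, 3, 5, 7, 9, 12
Level 3: 8, 10, 14
Level 4: 11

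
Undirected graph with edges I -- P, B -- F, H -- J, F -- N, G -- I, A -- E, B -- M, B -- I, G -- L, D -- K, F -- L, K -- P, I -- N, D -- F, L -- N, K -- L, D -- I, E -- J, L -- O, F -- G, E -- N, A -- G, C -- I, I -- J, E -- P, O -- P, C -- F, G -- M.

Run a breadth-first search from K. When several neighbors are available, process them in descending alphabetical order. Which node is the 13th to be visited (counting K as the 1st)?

B

Visit K; enqueue P, L, D → queue [P, L, D]
Visit P; enqueue O, I, E → queue [L, D, O, I, E]
Visit L; enqueue N, G, F → queue [D, O, I, E, N, G, F]
Visit D → queue [O, I, E, N, G, F]
Visit O → queue [I, E, N, G, F]
Visit I; enqueue J, C, B → queue [E, N, G, F, J, C, B]
Visit E; enqueue A → queue [N, G, F, J, C, B, A]
Visit N → queue [G, F, J, C, B, A]
Visit G; enqueue M → queue [F, J, C, B, A, M]
Visit F → queue [J, C, B, A, M]
Visit J; enqueue H → queue [C, B, A, M, H]
Visit C → queue [B, A, M, H]
Visit B → queue [A, M, H]
Visit A → queue [M, H]
Visit M → queue [H]
Visit H → queue []

Visit order: K, P, L, D, O, I, E, N, G, F, J, C, B, A, M, H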